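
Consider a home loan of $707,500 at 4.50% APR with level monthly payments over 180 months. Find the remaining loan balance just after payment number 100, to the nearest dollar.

$373,474

With monthly rate i = 4.5%/12 = 0.0037500, the balance after k of n payments is P · [(1+i)^n − (1+i)^k] / [(1+i)^n − 1].
(1+0.0037500)^180 = 1.96155501 and (1+0.0037500)^100 = 1.45397128, so the balance is 707,500 × (1.96155501 − 1.45397128) / (1.96155501 − 1) = $373,473.68.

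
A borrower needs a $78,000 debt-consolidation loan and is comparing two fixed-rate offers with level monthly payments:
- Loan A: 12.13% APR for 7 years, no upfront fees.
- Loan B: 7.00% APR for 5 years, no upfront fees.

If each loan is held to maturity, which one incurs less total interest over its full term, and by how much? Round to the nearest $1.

Loan B by $23,447

Loan A: at 12.13% the monthly rate is 0.0101083, so the payment is 78,000 × 0.0101083 / (1 − 1.0101083^−84) = $1,382.34.
Total interest on Loan A = 84 × $1,382.34 − $78,000 = $38,116.56.
Loan B: monthly rate = 7%/12 = 0.0058333; payment = 78,000 × 0.0058333 / (1 − (1+0.0058333)^−60) = $1,544.49.
Total interest on Loan B = 60 × $1,544.49 − $78,000 = $14,669.40.
Loan B is lower by $23,447.16.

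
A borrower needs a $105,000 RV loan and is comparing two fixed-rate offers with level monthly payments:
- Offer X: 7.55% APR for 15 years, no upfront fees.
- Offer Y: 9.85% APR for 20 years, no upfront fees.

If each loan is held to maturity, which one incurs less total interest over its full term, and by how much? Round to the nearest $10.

Offer X: at 7.55% the monthly rate is 0.0062917, so the payment is 105,000 × 0.0062917 / (1 − 1.0062917^−180) = $976.35.
Total interest on Offer X = 180 × $976.35 − $105,000 = $70,743.00.
Offer Y: at 9.85% the monthly rate is 0.0082083, so the payment is 105,000 × 0.0082083 / (1 − 1.0082083^−240) = $1,002.86.
Total interest on Offer Y = 240 × $1,002.86 − $105,000 = $135,686.40.
Offer X is lower by $64,943.40.

Offer X by $64,940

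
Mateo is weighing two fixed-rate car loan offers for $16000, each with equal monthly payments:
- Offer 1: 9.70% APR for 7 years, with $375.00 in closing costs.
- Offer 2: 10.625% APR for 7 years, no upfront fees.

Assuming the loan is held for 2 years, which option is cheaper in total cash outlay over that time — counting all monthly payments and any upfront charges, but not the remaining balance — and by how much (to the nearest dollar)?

Offer 2 by $191

Offer 1: at 9.70% the monthly rate is 0.0080833, so the payment is 16,000 × 0.0080833 / (1 − 1.0080833^−84) = $263.15.
Offer 2: at 10.625% the monthly rate is 0.0088542, so the payment is 16,000 × 0.0088542 / (1 − 1.0088542^−84) = $270.81.
Over 24 months: Offer 1 costs 24 × $263.15 + $375.00 = $6,690.60; Offer 2 costs 24 × $270.81 = $6,499.44.
Offer 2 is cheaper by $6,690.60 − $6,499.44 = $191.16.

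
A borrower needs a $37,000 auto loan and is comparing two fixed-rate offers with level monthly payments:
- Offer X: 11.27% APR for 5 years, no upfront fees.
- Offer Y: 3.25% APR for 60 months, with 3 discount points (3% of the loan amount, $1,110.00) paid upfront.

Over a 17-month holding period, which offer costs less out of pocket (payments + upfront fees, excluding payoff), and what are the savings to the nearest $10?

Offer Y by $1,280

Offer X: at 11.27% the monthly rate is 0.0093917, so the payment is 37,000 × 0.0093917 / (1 − 1.0093917^−60) = $809.46.
Offer Y: monthly rate = 3.25%/12 = 0.0027083; payment = 37,000 × 0.0027083 / (1 − (1+0.0027083)^−60) = $668.96.
Over 17 months: Offer X costs 17 × $809.46 = $13,760.82; Offer Y costs 17 × $668.96 + $1,110.00 = $12,482.32.
Offer Y is cheaper by $13,760.82 − $12,482.32 = $1,278.50.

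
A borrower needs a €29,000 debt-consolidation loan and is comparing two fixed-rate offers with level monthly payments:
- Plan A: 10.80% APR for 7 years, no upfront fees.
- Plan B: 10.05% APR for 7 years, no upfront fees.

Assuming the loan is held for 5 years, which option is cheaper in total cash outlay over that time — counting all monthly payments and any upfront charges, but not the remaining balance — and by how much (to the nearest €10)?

Plan A: at 10.80% the monthly rate is 0.0090000, so the payment is 29,000 × 0.0090000 / (1 − 1.0090000^−84) = €493.51.
Plan B: monthly rate = 10.05%/12 = 0.0083750; payment = 29,000 × 0.0083750 / (1 − (1+0.0083750)^−84) = €482.18.
Over 60 months: Plan A costs 60 × €493.51 = €29,610.60; Plan B costs 60 × €482.18 = €28,930.80.
Plan B is cheaper by €29,610.60 − €28,930.80 = €679.80.

Plan B by €680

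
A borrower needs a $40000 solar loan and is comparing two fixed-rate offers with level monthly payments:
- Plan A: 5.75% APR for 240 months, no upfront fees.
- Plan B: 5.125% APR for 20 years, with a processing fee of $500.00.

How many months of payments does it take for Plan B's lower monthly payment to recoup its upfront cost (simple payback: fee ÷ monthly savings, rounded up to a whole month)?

Plan A: monthly rate = 5.75%/12 = 0.0047917; payment = 40,000 × 0.0047917 / (1 − (1+0.0047917)^−240) = $280.83.
Plan B: at 5.125% the monthly rate is 0.0042708, so the payment is 40,000 × 0.0042708 / (1 − 1.0042708^−240) = $266.75.
Monthly savings = $280.83 − $266.75 = $14.08.
Break-even = $500.00 / $14.08 = 35.51 → 36 months.

36 months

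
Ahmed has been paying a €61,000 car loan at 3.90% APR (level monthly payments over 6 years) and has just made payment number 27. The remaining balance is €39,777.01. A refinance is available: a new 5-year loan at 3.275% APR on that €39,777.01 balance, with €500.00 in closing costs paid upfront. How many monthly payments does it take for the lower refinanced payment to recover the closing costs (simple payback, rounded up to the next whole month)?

3 months

Current payment = 61,000 × 3.9%/12 / (1 − (1+0.0032500)^−72) = €951.58.
Refinanced payment = 39,777.01 × 0.0027292 / (1 − (1+0.0027292)^−60) = €719.61.
Monthly savings = €951.58 − €719.61 = €231.97.
Break-even = €500.00 / €231.97 = 2.16 → 3 months.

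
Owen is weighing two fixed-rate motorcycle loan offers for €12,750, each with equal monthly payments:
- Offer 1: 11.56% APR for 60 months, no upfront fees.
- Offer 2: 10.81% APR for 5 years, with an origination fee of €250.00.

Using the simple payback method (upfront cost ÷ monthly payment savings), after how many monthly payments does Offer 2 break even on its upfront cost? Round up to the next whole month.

Offer 1: at 11.56% the monthly rate is 0.0096333, so the payment is 12,750 × 0.0096333 / (1 − 1.0096333^−60) = €280.79.
Offer 2: at 10.81% the monthly rate is 0.0090083, so the payment is 12,750 × 0.0090083 / (1 − 1.0090083^−60) = €276.01.
Monthly savings = €280.79 − €276.01 = €4.78.
Break-even = €250.00 / €4.78 = 52.30 → 53 months.

53 months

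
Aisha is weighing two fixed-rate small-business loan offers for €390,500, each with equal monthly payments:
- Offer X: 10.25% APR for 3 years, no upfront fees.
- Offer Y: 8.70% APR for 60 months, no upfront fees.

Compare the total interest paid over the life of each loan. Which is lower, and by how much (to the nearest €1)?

Offer X by €27,700

Offer X: monthly rate = 10.25%/12 = 0.0085417; payment = 390,500 × 0.0085417 / (1 − (1+0.0085417)^−36) = €12,646.22.
Total interest on Offer X = 36 × €12,646.22 − €390,500 = €64,763.92.
Offer Y: at 8.70% the monthly rate is 0.0072500, so the payment is 390,500 × 0.0072500 / (1 − 1.0072500^−60) = €8,049.40.
Total interest on Offer Y = 60 × €8,049.40 − €390,500 = €92,464.00.
Offer X is lower by €27,700.08.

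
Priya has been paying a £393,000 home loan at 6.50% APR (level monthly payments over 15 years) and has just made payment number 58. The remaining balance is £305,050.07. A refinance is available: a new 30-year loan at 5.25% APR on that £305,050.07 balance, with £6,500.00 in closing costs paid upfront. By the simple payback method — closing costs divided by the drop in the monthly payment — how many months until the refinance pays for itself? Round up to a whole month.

Current payment = 393,000 × 6.5%/12 / (1 − (1+0.0054167)^−180) = £3,423.45.
Refinanced payment = 305,050.07 × 0.0043750 / (1 − (1+0.0043750)^−360) = £1,684.50.
Monthly savings = £3,423.45 − £1,684.50 = £1,738.95.
Break-even = £6,500.00 / £1,738.95 = 3.74 → 4 months.

4 months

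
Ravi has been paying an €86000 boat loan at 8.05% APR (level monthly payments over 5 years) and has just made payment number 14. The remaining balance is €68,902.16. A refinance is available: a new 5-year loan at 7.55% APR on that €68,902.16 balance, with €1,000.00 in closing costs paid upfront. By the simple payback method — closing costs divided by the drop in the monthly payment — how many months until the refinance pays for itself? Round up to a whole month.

Current payment = 86,000 × 8.05%/12 / (1 − (1+0.0067083)^−60) = €1,745.83.
Refinanced payment = 68,902.16 × 0.0062917 / (1 − (1+0.0062917)^−60) = €1,382.30.
Monthly savings = €1,745.83 − €1,382.30 = €363.53.
Break-even = €1,000.00 / €363.53 = 2.75 → 3 months.

3 months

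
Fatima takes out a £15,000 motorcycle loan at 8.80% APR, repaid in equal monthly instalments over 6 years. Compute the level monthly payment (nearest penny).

£268.90

Monthly rate = 8.8%/12 = 0.0073333; payment = 15,000 × 0.0073333 / (1 − (1+0.0073333)^−72) = £268.90.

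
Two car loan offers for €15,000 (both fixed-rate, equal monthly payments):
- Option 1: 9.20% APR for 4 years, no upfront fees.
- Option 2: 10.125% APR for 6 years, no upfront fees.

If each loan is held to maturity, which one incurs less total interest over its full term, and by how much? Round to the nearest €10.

Option 1: monthly rate = 9.2%/12 = 0.0076667; payment = 15,000 × 0.0076667 / (1 − (1+0.0076667)^−48) = €374.70.
Total interest on Option 1 = 48 × €374.70 − €15,000 = €2,985.60.
Option 2: at 10.125% the monthly rate is 0.0084375, so the payment is 15,000 × 0.0084375 / (1 − 1.0084375^−72) = €278.83.
Total interest on Option 2 = 72 × €278.83 − €15,000 = €5,075.76.
Option 1 is lower by €2,090.16.

Option 1 by €2,090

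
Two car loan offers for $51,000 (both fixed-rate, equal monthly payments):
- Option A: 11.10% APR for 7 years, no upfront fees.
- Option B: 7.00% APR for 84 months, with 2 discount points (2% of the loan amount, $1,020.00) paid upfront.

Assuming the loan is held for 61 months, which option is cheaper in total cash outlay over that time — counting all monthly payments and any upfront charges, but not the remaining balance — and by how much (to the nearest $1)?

Option B by $5,458

Option A: monthly rate = 11.1%/12 = 0.0092500; payment = 51,000 × 0.0092500 / (1 − (1+0.0092500)^−84) = $875.93.
Option B: monthly rate = 7%/12 = 0.0058333; payment = 51,000 × 0.0058333 / (1 − (1+0.0058333)^−84) = $769.73.
Over 61 months: Option A costs 61 × $875.93 = $53,431.73; Option B costs 61 × $769.73 + $1,020.00 = $47,973.53.
Option B is cheaper by $53,431.73 − $47,973.53 = $5,458.20.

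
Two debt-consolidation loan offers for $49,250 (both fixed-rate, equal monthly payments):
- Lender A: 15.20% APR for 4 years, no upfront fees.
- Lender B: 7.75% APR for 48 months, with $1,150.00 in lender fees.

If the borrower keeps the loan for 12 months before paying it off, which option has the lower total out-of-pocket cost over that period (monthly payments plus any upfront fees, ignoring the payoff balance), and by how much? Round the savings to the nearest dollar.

Lender B by $999

Lender A: monthly rate = 15.2%/12 = 0.0126667; payment = 49,250 × 0.0126667 / (1 − (1+0.0126667)^−48) = $1,375.66.
Lender B: at 7.75% the monthly rate is 0.0064583, so the payment is 49,250 × 0.0064583 / (1 − 1.0064583^−48) = $1,196.57.
Over 12 months: Lender A costs 12 × $1,375.66 = $16,507.92; Lender B costs 12 × $1,196.57 + $1,150.00 = $15,508.84.
Lender B is cheaper by $16,507.92 − $15,508.84 = $999.08.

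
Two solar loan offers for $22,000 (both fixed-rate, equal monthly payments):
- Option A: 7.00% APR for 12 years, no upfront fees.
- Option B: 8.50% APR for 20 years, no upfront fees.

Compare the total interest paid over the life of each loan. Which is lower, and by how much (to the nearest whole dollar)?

Option A by $13,242

Option A: at 7.00% the monthly rate is 0.0058333, so the payment is 22,000 × 0.0058333 / (1 − 1.0058333^−144) = $226.24.
Total interest on Option A = 144 × $226.24 − $22,000 = $10,578.56.
Option B: at 8.50% the monthly rate is 0.0070833, so the payment is 22,000 × 0.0070833 / (1 − 1.0070833^−240) = $190.92.
Total interest on Option B = 240 × $190.92 − $22,000 = $23,820.80.
Option A is lower by $13,242.24.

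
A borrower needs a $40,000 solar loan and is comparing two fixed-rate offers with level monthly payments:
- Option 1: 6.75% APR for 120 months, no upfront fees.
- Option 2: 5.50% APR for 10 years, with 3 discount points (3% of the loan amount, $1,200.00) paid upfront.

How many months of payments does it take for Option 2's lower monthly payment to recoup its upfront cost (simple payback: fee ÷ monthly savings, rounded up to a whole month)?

48 months

Option 1: at 6.75% the monthly rate is 0.0056250, so the payment is 40,000 × 0.0056250 / (1 − 1.0056250^−120) = $459.30.
Option 2: at 5.50% the monthly rate is 0.0045833, so the payment is 40,000 × 0.0045833 / (1 − 1.0045833^−120) = $434.11.
Monthly savings = $459.30 − $434.11 = $25.19.
Break-even = $1,200.00 / $25.19 = 47.64 → 48 months.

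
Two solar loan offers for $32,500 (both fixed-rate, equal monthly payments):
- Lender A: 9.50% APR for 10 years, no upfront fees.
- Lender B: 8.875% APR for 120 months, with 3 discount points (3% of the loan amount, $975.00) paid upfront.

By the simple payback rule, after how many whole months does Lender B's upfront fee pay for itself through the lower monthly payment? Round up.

Lender A: monthly rate = 9.5%/12 = 0.0079167; payment = 32,500 × 0.0079167 / (1 − (1+0.0079167)^−120) = $420.54.
Lender B: monthly rate = 8.875%/12 = 0.0073958; payment = 32,500 × 0.0073958 / (1 − (1+0.0073958)^−120) = $409.50.
Monthly savings = $420.54 − $409.50 = $11.04.
Break-even = $975.00 / $11.04 = 88.32 → 89 months.

89 months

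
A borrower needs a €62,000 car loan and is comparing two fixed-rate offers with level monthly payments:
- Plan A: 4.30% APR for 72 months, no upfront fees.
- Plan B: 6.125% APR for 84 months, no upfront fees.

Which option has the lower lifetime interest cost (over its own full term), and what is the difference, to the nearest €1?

Plan A: at 4.30% the monthly rate is 0.0035833, so the payment is 62,000 × 0.0035833 / (1 − 1.0035833^−72) = €978.50.
Total interest on Plan A = 72 × €978.50 − €62,000 = €8,452.00.
Plan B: at 6.125% the monthly rate is 0.0051042, so the payment is 62,000 × 0.0051042 / (1 − 1.0051042^−84) = €909.45.
Total interest on Plan B = 84 × €909.45 − €62,000 = €14,393.80.
Plan A is lower by €5,941.80.

Plan A by €5,942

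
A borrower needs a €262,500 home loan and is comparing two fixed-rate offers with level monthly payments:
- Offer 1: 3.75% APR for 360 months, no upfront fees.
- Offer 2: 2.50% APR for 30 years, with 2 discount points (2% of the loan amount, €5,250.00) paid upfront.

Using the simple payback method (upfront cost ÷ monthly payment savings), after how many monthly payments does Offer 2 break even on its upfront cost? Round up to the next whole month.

Offer 1: at 3.75% the monthly rate is 0.0031250, so the payment is 262,500 × 0.0031250 / (1 − 1.0031250^−360) = €1,215.68.
Offer 2: monthly rate = 2.5%/12 = 0.0020833; payment = 262,500 × 0.0020833 / (1 − (1+0.0020833)^−360) = €1,037.19.
Monthly savings = €1,215.68 − €1,037.19 = €178.49.
Break-even = €5,250.00 / €178.49 = 29.41 → 30 months.

30 months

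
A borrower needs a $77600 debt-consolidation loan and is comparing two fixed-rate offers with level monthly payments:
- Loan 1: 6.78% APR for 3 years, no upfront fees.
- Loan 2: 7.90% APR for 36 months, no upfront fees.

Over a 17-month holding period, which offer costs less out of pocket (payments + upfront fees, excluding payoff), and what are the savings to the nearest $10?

Loan 1 by $680

Loan 1: at 6.78% the monthly rate is 0.0056500, so the payment is 77,600 × 0.0056500 / (1 − 1.0056500^−36) = $2,388.26.
Loan 2: at 7.90% the monthly rate is 0.0065833, so the payment is 77,600 × 0.0065833 / (1 − 1.0065833^−36) = $2,428.12.
Over 17 months: Loan 1 costs 17 × $2,388.26 = $40,600.42; Loan 2 costs 17 × $2,428.12 = $41,278.04.
Loan 1 is cheaper by $41,278.04 − $40,600.42 = $677.62.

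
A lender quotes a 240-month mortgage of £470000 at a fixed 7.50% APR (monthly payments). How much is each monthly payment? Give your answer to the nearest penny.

£3,786.29

Monthly rate = 7.5%/12 = 0.0062500; payment = 470,000 × 0.0062500 / (1 − (1+0.0062500)^−240) = £3,786.29.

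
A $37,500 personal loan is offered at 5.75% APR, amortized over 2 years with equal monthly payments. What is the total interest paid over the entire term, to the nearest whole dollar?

Monthly rate = 5.75%/12 = 0.0047917; payment = 37,500 × 0.0047917 / (1 − (1+0.0047917)^−24) = $1,657.80.
Total paid = 24 × $1,657.80 = $39,787.20; interest = $39,787.20 − $37,500 = $2,287.20.

$2,287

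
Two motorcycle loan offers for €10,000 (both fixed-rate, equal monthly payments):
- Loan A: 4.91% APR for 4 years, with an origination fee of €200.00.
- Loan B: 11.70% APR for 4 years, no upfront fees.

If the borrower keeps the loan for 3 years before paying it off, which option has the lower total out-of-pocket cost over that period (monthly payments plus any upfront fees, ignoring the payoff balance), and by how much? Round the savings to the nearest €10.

Loan A by €950

Loan A: monthly rate = 4.91%/12 = 0.0040917; payment = 10,000 × 0.0040917 / (1 − (1+0.0040917)^−48) = €229.89.
Loan B: monthly rate = 11.7%/12 = 0.0097500; payment = 10,000 × 0.0097500 / (1 − (1+0.0097500)^−48) = €261.87.
Over 36 months: Loan A costs 36 × €229.89 + €200.00 = €8,476.04; Loan B costs 36 × €261.87 = €9,427.32.
Loan A is cheaper by €9,427.32 − €8,476.04 = €951.28.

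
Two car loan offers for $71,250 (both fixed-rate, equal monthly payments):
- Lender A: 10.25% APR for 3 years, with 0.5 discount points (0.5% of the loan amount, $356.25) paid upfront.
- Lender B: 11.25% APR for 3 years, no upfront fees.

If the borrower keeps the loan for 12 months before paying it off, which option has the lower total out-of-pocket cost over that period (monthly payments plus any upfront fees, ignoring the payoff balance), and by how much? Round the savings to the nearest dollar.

Lender A by $48

Lender A: monthly rate = 10.25%/12 = 0.0085417; payment = 71,250 × 0.0085417 / (1 − (1+0.0085417)^−36) = $2,307.41.
Lender B: monthly rate = 11.25%/12 = 0.0093750; payment = 71,250 × 0.0093750 / (1 − (1+0.0093750)^−36) = $2,341.08.
Over 12 months: Lender A costs 12 × $2,307.41 + $356.25 = $28,045.17; Lender B costs 12 × $2,341.08 = $28,092.96.
Lender A is cheaper by $28,092.96 − $28,045.17 = $47.79.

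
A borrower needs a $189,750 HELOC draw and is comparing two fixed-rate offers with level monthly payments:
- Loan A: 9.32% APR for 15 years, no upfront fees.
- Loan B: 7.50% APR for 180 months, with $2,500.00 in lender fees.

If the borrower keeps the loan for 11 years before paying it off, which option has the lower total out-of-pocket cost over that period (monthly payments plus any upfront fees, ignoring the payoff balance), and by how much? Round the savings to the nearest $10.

Loan B by $24,140

Loan A: monthly rate = 9.32%/12 = 0.0077667; payment = 189,750 × 0.0077667 / (1 − (1+0.0077667)^−180) = $1,960.86.
Loan B: monthly rate = 7.5%/12 = 0.0062500; payment = 189,750 × 0.0062500 / (1 − (1+0.0062500)^−180) = $1,759.01.
Over 132 months: Loan A costs 132 × $1,960.86 = $258,833.52; Loan B costs 132 × $1,759.01 + $2,500.00 = $234,689.32.
Loan B is cheaper by $258,833.52 − $234,689.32 = $24,144.20.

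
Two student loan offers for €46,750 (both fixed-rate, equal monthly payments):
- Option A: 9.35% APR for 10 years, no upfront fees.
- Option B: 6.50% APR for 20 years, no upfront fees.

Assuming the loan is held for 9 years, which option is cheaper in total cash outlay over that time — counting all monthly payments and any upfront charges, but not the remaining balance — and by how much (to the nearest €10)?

Option B by €27,270

Option A: at 9.35% the monthly rate is 0.0077917, so the payment is 46,750 × 0.0077917 / (1 − 1.0077917^−120) = €601.10.
Option B: monthly rate = 6.5%/12 = 0.0054167; payment = 46,750 × 0.0054167 / (1 − (1+0.0054167)^−240) = €348.56.
Over 108 months: Option A costs 108 × €601.10 = €64,918.80; Option B costs 108 × €348.56 = €37,644.48.
Option B is cheaper by €64,918.80 − €37,644.48 = €27,274.32.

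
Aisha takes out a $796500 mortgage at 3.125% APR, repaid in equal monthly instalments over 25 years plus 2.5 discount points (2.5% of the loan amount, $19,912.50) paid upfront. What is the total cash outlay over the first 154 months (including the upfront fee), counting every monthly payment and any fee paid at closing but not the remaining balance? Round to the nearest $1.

$609,591

Monthly rate = 3.125%/12 = 0.0026042; payment = 796,500 × 0.0026042 / (1 − (1+0.0026042)^−300) = $3,829.08.
Total outlay = 154 × $3,829.08 + $19,912.50 = $609,590.82.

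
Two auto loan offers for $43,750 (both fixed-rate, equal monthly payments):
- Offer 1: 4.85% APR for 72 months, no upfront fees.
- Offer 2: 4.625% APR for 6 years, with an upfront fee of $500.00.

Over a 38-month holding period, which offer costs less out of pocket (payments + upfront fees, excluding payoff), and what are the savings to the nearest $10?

Offer 1 by $330

Offer 1: monthly rate = 4.85%/12 = 0.0040417; payment = 43,750 × 0.0040417 / (1 − (1+0.0040417)^−72) = $701.55.
Offer 2: monthly rate = 4.625%/12 = 0.0038542; payment = 43,750 × 0.0038542 / (1 − (1+0.0038542)^−72) = $697.01.
Over 38 months: Offer 1 costs 38 × $701.55 = $26,658.90; Offer 2 costs 38 × $697.01 + $500.00 = $26,986.38.
Offer 1 is cheaper by $26,986.38 − $26,658.90 = $327.48.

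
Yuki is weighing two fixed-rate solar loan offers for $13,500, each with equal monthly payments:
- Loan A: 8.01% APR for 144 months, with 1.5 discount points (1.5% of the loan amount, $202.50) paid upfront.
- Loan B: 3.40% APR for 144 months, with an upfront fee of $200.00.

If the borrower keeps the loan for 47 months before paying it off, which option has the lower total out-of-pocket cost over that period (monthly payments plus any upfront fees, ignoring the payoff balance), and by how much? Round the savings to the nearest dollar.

Loan A: at 8.01% the monthly rate is 0.0066750, so the payment is 13,500 × 0.0066750 / (1 − 1.0066750^−144) = $146.21.
Loan B: at 3.40% the monthly rate is 0.0028333, so the payment is 13,500 × 0.0028333 / (1 − 1.0028333^−144) = $114.30.
Over 47 months: Loan A costs 47 × $146.21 + $202.50 = $7,074.37; Loan B costs 47 × $114.30 + $200.00 = $5,572.10.
Loan B is cheaper by $7,074.37 − $5,572.10 = $1,502.27.

Loan B by $1,502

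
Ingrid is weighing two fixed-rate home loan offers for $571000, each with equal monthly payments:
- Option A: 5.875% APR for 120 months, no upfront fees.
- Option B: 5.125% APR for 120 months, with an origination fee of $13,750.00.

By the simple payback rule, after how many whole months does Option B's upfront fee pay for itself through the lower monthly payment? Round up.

Option A: at 5.875% the monthly rate is 0.0048958, so the payment is 571,000 × 0.0048958 / (1 − 1.0048958^−120) = $6,303.49.
Option B: at 5.125% the monthly rate is 0.0042708, so the payment is 571,000 × 0.0042708 / (1 − 1.0042708^−120) = $6,091.29.
Monthly savings = $6,303.49 − $6,091.29 = $212.20.
Break-even = $13,750.00 / $212.20 = 64.80 → 65 months.

65 months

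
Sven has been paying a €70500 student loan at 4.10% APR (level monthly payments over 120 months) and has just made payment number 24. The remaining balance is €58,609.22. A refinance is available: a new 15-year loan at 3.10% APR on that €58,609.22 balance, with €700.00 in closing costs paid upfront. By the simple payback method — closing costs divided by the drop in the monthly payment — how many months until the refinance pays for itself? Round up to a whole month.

3 months

Current payment = 70,500 × 4.1%/12 / (1 − (1+0.0034167)^−120) = €717.13.
Refinanced payment = 58,609.22 × 0.0025833 / (1 − (1+0.0025833)^−180) = €407.57.
Monthly savings = €717.13 − €407.57 = €309.56.
Break-even = €700.00 / €309.56 = 2.26 → 3 months.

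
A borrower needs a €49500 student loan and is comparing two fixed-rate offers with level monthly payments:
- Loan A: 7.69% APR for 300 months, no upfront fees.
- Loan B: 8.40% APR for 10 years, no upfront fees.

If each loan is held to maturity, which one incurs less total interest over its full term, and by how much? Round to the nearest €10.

Loan A: monthly rate = 7.69%/12 = 0.0064083; payment = 49,500 × 0.0064083 / (1 − (1+0.0064083)^−300) = €371.94.
Total interest on Loan A = 300 × €371.94 − €49,500 = €62,082.00.
Loan B: at 8.40% the monthly rate is 0.0070000, so the payment is 49,500 × 0.0070000 / (1 − 1.0070000^−120) = €611.08.
Total interest on Loan B = 120 × €611.08 − €49,500 = €23,829.60.
Loan B is lower by €38,252.40.

Loan B by €38,250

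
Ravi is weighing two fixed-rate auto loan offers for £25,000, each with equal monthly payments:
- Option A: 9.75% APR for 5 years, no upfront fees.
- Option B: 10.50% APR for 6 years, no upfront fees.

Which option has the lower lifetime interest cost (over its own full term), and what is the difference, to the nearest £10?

Option A by £2,120

Option A: monthly rate = 9.75%/12 = 0.0081250; payment = 25,000 × 0.0081250 / (1 − (1+0.0081250)^−60) = £528.11.
Total interest on Option A = 60 × £528.11 − £25,000 = £6,686.60.
Option B: monthly rate = 10.5%/12 = 0.0087500; payment = 25,000 × 0.0087500 / (1 − (1+0.0087500)^−72) = £469.47.
Total interest on Option B = 72 × £469.47 − £25,000 = £8,801.84.
Option A is lower by £2,115.24.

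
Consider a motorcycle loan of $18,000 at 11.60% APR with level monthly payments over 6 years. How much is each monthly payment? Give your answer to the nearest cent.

At 11.60% the monthly rate is 0.0096667, so the payment is 18,000 × 0.0096667 / (1 − 1.0096667^−72) = $348.17.

$348.17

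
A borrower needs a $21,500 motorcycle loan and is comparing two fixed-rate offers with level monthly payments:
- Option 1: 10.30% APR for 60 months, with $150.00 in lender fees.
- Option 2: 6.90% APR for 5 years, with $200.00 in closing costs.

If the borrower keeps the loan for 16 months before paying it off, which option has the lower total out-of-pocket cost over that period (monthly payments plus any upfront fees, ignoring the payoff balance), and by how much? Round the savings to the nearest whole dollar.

Option 2 by $514

Option 1: at 10.30% the monthly rate is 0.0085833, so the payment is 21,500 × 0.0085833 / (1 − 1.0085833^−60) = $459.99.
Option 2: at 6.90% the monthly rate is 0.0057500, so the payment is 21,500 × 0.0057500 / (1 − 1.0057500^−60) = $424.71.
Over 16 months: Option 1 costs 16 × $459.99 + $150.00 = $7,509.84; Option 2 costs 16 × $424.71 + $200.00 = $6,995.36.
Option 2 is cheaper by $7,509.84 − $6,995.36 = $514.48.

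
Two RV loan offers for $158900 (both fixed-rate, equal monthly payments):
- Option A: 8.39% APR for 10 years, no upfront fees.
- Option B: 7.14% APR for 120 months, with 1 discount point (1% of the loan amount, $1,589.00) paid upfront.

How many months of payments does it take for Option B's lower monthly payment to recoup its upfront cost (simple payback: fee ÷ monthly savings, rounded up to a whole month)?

16 months

Option A: at 8.39% the monthly rate is 0.0069917, so the payment is 158,900 × 0.0069917 / (1 − 1.0069917^−120) = $1,960.80.
Option B: monthly rate = 7.14%/12 = 0.0059500; payment = 158,900 × 0.0059500 / (1 − (1+0.0059500)^−120) = $1,856.45.
Monthly savings = $1,960.80 − $1,856.45 = $104.35.
Break-even = $1,589.00 / $104.35 = 15.23 → 16 months.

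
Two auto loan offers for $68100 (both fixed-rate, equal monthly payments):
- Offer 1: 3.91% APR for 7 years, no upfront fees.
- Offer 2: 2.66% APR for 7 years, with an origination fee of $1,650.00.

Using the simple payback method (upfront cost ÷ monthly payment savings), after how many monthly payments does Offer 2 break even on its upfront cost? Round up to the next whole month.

Offer 1: monthly rate = 3.91%/12 = 0.0032583; payment = 68,100 × 0.0032583 / (1 − (1+0.0032583)^−84) = $928.03.
Offer 2: at 2.66% the monthly rate is 0.0022167, so the payment is 68,100 × 0.0022167 / (1 − 1.0022167^−84) = $889.43.
Monthly savings = $928.03 − $889.43 = $38.60.
Break-even = $1,650.00 / $38.60 = 42.75 → 43 months.

43 months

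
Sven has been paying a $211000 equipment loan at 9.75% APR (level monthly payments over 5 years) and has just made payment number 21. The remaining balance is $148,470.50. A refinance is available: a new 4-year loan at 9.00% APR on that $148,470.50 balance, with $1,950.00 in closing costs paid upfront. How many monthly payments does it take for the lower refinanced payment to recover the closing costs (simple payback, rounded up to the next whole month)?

Current payment = 211,000 × 9.75%/12 / (1 − (1+0.0081250)^−60) = $4,457.22.
Refinanced payment = 148,470.50 × 0.0075000 / (1 − (1+0.0075000)^−48) = $3,694.69.
Monthly savings = $4,457.22 − $3,694.69 = $762.53.
Break-even = $1,950.00 / $762.53 = 2.56 → 3 months.

3 months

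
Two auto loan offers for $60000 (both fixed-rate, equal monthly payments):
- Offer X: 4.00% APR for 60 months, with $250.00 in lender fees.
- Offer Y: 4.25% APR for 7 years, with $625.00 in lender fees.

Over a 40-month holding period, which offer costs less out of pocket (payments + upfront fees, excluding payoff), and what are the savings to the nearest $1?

Offer Y by $10,743

Offer X: monthly rate = 4%/12 = 0.0033333; payment = 60,000 × 0.0033333 / (1 − (1+0.0033333)^−60) = $1,104.99.
Offer Y: at 4.25% the monthly rate is 0.0035417, so the payment is 60,000 × 0.0035417 / (1 − 1.0035417^−84) = $827.05.
Over 40 months: Offer X costs 40 × $1,104.99 + $250.00 = $44,449.60; Offer Y costs 40 × $827.05 + $625.00 = $33,707.00.
Offer Y is cheaper by $44,449.60 − $33,707.00 = $10,742.60.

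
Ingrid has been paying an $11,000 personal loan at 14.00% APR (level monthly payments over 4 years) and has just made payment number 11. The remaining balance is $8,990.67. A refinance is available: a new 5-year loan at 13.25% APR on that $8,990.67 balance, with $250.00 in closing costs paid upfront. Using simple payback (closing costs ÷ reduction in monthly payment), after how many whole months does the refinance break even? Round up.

Current payment = 11,000 × 14%/12 / (1 − (1+0.0116667)^−48) = $300.59.
Refinanced payment = 8,990.67 × 0.0110417 / (1 − (1+0.0110417)^−60) = $205.72.
Monthly savings = $300.59 − $205.72 = $94.87.
Break-even = $250.00 / $94.87 = 2.64 → 3 months.

3 months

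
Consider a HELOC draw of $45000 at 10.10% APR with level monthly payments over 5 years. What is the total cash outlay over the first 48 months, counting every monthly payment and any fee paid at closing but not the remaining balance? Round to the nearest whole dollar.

$46,000

Monthly rate = 10.1%/12 = 0.0084167; payment = 45,000 × 0.0084167 / (1 − (1+0.0084167)^−60) = $958.33.
Total outlay = 48 × $958.33 = $45,999.84.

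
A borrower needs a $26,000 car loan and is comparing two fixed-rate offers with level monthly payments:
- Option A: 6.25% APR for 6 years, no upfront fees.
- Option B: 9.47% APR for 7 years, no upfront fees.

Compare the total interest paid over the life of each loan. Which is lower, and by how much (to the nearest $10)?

Option A by $4,420

Option A: monthly rate = 6.25%/12 = 0.0052083; payment = 26,000 × 0.0052083 / (1 − (1+0.0052083)^−72) = $433.97.
Total interest on Option A = 72 × $433.97 − $26,000 = $5,245.84.
Option B: monthly rate = 9.47%/12 = 0.0078917; payment = 26,000 × 0.0078917 / (1 − (1+0.0078917)^−84) = $424.54.
Total interest on Option B = 84 × $424.54 − $26,000 = $9,661.36.
Option A is lower by $4,415.52.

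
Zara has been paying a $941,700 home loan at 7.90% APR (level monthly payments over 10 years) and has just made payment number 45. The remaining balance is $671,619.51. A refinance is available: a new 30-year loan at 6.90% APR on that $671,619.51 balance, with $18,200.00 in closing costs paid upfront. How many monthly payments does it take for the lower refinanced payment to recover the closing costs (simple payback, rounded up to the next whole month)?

3 months

Current payment = 941,700 × 7.9%/12 / (1 − (1+0.0065833)^−120) = $11,375.72.
Refinanced payment = 671,619.51 × 0.0057500 / (1 − (1+0.0057500)^−360) = $4,423.29.
Monthly savings = $11,375.72 − $4,423.29 = $6,952.43.
Break-even = $18,200.00 / $6,952.43 = 2.62 → 3 months.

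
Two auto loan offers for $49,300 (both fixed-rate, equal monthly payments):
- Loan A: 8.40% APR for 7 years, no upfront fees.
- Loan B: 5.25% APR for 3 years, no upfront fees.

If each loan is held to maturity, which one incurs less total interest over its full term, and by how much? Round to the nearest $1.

Loan A: at 8.40% the monthly rate is 0.0070000, so the payment is 49,300 × 0.0070000 / (1 − 1.0070000^−84) = $778.26.
Total interest on Loan A = 84 × $778.26 − $49,300 = $16,073.84.
Loan B: at 5.25% the monthly rate is 0.0043750, so the payment is 49,300 × 0.0043750 / (1 − 1.0043750^−36) = $1,483.11.
Total interest on Loan B = 36 × $1,483.11 − $49,300 = $4,091.96.
Loan B is lower by $11,981.88.

Loan B by $11,982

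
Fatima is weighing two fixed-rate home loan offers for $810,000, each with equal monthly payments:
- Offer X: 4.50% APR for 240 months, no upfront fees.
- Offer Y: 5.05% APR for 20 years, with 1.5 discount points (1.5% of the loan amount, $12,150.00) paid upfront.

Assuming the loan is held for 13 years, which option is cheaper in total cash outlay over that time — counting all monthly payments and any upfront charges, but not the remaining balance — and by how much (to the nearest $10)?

Offer X: at 4.50% the monthly rate is 0.0037500, so the payment is 810,000 × 0.0037500 / (1 − 1.0037500^−240) = $5,124.46.
Offer Y: monthly rate = 5.05%/12 = 0.0042083; payment = 810,000 × 0.0042083 / (1 − (1+0.0042083)^−240) = $5,368.04.
Over 156 months: Offer X costs 156 × $5,124.46 = $799,415.76; Offer Y costs 156 × $5,368.04 + $12,150.00 = $849,564.24.
Offer X is cheaper by $849,564.24 − $799,415.76 = $50,148.48.

Offer X by $50,150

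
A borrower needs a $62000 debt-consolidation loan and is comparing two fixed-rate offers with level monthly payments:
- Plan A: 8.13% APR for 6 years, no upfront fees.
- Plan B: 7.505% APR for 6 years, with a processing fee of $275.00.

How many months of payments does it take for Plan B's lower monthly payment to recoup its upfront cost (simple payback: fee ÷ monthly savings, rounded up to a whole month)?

Plan A: at 8.13% the monthly rate is 0.0067750, so the payment is 62,000 × 0.0067750 / (1 − 1.0067750^−72) = $1,091.00.
Plan B: monthly rate = 7.505%/12 = 0.0062542; payment = 62,000 × 0.0062542 / (1 − (1+0.0062542)^−72) = $1,072.14.
Monthly savings = $1,091.00 − $1,072.14 = $18.86.
Break-even = $275.00 / $18.86 = 14.58 → 15 months.

15 months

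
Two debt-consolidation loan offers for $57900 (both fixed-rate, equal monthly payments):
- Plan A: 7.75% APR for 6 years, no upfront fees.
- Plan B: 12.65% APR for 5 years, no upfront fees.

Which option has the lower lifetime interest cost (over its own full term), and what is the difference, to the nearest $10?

Plan A: monthly rate = 7.75%/12 = 0.0064583; payment = 57,900 × 0.0064583 / (1 − (1+0.0064583)^−72) = $1,008.12.
Total interest on Plan A = 72 × $1,008.12 − $57,900 = $14,684.64.
Plan B: monthly rate = 12.65%/12 = 0.0105417; payment = 57,900 × 0.0105417 / (1 − (1+0.0105417)^−60) = $1,307.05.
Total interest on Plan B = 60 × $1,307.05 − $57,900 = $20,523.00.
Plan A is lower by $5,838.36.

Plan A by $5,840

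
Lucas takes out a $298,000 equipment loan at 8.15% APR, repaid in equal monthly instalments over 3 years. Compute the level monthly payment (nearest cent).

$9,358.87

At 8.15% the monthly rate is 0.0067917, so the payment is 298,000 × 0.0067917 / (1 − 1.0067917^−36) = $9,358.87.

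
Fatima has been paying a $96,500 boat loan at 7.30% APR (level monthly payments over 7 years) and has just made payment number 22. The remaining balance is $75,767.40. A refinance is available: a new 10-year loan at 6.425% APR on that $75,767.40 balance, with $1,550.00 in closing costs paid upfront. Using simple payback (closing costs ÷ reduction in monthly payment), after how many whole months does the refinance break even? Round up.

Current payment = 96,500 × 7.3%/12 / (1 − (1+0.0060833)^−84) = $1,470.64.
Refinanced payment = 75,767.40 × 0.0053542 / (1 − (1+0.0053542)^−120) = $857.44.
Monthly savings = $1,470.64 − $857.44 = $613.20.
Break-even = $1,550.00 / $613.20 = 2.53 → 3 months.

3 months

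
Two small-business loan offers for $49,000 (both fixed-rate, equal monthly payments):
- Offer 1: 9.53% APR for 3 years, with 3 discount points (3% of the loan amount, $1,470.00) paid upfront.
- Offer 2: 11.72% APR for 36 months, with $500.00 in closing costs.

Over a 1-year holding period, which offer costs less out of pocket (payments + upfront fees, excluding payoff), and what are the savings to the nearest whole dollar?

Offer 2 by $362

Offer 1: monthly rate = 9.53%/12 = 0.0079417; payment = 49,000 × 0.0079417 / (1 − (1+0.0079417)^−36) = $1,570.30.
Offer 2: monthly rate = 11.72%/12 = 0.0097667; payment = 49,000 × 0.0097667 / (1 − (1+0.0097667)^−36) = $1,620.96.
Over 12 months: Offer 1 costs 12 × $1,570.30 + $1,470.00 = $20,313.60; Offer 2 costs 12 × $1,620.96 + $500.00 = $19,951.52.
Offer 2 is cheaper by $20,313.60 − $19,951.52 = $362.08.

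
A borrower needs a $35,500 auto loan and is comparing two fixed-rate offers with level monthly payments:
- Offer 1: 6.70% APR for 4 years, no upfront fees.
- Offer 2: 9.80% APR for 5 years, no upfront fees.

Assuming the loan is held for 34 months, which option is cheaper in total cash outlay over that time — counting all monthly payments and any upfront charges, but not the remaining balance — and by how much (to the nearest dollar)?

Offer 1: monthly rate = 6.7%/12 = 0.0055833; payment = 35,500 × 0.0055833 / (1 − (1+0.0055833)^−48) = $845.16.
Offer 2: at 9.80% the monthly rate is 0.0081667, so the payment is 35,500 × 0.0081667 / (1 − 1.0081667^−60) = $750.78.
Over 34 months: Offer 1 costs 34 × $845.16 = $28,735.44; Offer 2 costs 34 × $750.78 = $25,526.52.
Offer 2 is cheaper by $28,735.44 − $25,526.52 = $3,208.92.

Offer 2 by $3,209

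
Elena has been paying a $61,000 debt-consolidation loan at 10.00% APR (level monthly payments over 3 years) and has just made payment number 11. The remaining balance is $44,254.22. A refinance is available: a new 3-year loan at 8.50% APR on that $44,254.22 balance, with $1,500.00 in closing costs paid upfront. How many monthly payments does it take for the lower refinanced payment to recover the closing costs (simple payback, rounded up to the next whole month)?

3 months

Current payment = 61,000 × 10%/12 / (1 − (1+0.0083333)^−36) = $1,968.30.
Refinanced payment = 44,254.22 × 0.0070833 / (1 − (1+0.0070833)^−36) = $1,397.00.
Monthly savings = $1,968.30 − $1,397.00 = $571.30.
Break-even = $1,500.00 / $571.30 = 2.63 → 3 months.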